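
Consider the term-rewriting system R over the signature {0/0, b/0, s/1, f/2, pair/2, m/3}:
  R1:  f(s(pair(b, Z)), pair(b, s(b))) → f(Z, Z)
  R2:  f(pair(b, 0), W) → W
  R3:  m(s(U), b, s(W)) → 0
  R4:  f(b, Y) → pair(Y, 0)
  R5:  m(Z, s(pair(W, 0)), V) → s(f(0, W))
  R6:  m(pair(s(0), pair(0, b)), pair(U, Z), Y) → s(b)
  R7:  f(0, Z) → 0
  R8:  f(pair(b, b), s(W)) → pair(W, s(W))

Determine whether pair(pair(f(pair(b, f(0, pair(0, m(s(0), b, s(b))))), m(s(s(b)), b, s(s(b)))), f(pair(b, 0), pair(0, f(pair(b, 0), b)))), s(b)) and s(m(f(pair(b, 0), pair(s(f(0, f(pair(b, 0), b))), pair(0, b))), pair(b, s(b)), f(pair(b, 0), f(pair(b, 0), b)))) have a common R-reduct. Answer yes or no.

no — NF(t₁) = pair(pair(0, pair(0, b)), s(b)), NF(t₂) = s(s(b))

Reduce t₁ = pair(pair(f(pair(b, f(0, pair(0, m(s(0), b, s(b))))), m(s(s(b)), b, s(s(b)))), f(pair(b, 0), pair(0, f(pair(b, 0), b)))), s(b)):
1. pair(pair(f(pair(b, f(0, pair(0, m(s(0), b, s(b))))), m(s(s(b)), b, s(s(b)))), f(pair(b, 0), pair(0, f(pair(b, 0), b)))), s(b))  →  pair(pair(f(pair(b, 0), m(s(s(b)), b, s(s(b)))), f(pair(b, 0), pair(0, f(pair(b, 0), b)))), s(b))   [R7 at 1.1.1.2]
2. pair(pair(f(pair(b, 0), m(s(s(b)), b, s(s(b)))), f(pair(b, 0), pair(0, f(pair(b, 0), b)))), s(b))  →  pair(pair(m(s(s(b)), b, s(s(b))), f(pair(b, 0), pair(0, f(pair(b, 0), b)))), s(b))   [R2 at 1.1]
3. pair(pair(m(s(s(b)), b, s(s(b))), f(pair(b, 0), pair(0, f(pair(b, 0), b)))), s(b))  →  pair(pair(0, f(pair(b, 0), pair(0, f(pair(b, 0), b)))), s(b))   [R3 at 1.1]
4. pair(pair(0, f(pair(b, 0), pair(0, f(pair(b, 0), b)))), s(b))  →  pair(pair(0, pair(0, f(pair(b, 0), b))), s(b))   [R2 at 1.2]
5. pair(pair(0, pair(0, f(pair(b, 0), b))), s(b))  →  pair(pair(0, pair(0, b)), s(b))   [R2 at 1.2.2]

Reduce t₂ = s(m(f(pair(b, 0), pair(s(f(0, f(pair(b, 0), b))), pair(0, b))), pair(b, s(b)), f(pair(b, 0), f(pair(b, 0), b)))):
1. s(m(f(pair(b, 0), pair(s(f(0, f(pair(b, 0), b))), pair(0, b))), pair(b, s(b)), f(pair(b, 0), f(pair(b, 0), b))))  →  s(m(pair(s(f(0, f(pair(b, 0), b))), pair(0, b)), pair(b, s(b)), f(pair(b, 0), f(pair(b, 0), b))))   [R2 at 1.1]
2. s(m(pair(s(f(0, f(pair(b, 0), b))), pair(0, b)), pair(b, s(b)), f(pair(b, 0), f(pair(b, 0), b))))  →  s(m(pair(s(0), pair(0, b)), pair(b, s(b)), f(pair(b, 0), f(pair(b, 0), b))))   [R7 at 1.1.1.1]
3. s(m(pair(s(0), pair(0, b)), pair(b, s(b)), f(pair(b, 0), f(pair(b, 0), b))))  →  s(s(b))   [R6 at 1]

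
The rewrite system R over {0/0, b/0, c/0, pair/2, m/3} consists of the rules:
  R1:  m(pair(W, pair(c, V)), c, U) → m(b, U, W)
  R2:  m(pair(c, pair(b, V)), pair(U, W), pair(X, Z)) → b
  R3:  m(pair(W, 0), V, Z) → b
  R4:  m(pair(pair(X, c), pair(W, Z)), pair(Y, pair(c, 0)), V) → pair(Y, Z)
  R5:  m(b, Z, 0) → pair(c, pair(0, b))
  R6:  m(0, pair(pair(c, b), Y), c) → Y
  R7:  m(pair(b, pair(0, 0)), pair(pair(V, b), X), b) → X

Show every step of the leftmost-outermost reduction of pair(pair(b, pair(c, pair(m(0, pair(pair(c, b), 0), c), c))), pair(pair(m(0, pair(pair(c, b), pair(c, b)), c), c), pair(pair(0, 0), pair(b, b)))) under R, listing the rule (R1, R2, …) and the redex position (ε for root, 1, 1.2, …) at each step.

pair(pair(b, pair(c, pair(0, c))), pair(pair(pair(c, b), c), pair(pair(0, 0), pair(b, b))))

1. pair(pair(b, pair(c, pair(m(0, pair(pair(c, b), 0), c), c))), pair(pair(m(0, pair(pair(c, b), pair(c, b)), c), c), pair(pair(0, 0), pair(b, b))))  →  pair(pair(b, pair(c, pair(0, c))), pair(pair(m(0, pair(pair(c, b), pair(c, b)), c), c), pair(pair(0, 0), pair(b, b))))   [R6 at 1.2.2.1]
2. pair(pair(b, pair(c, pair(0, c))), pair(pair(m(0, pair(pair(c, b), pair(c, b)), c), c), pair(pair(0, 0), pair(b, b))))  →  pair(pair(b, pair(c, pair(0, c))), pair(pair(pair(c, b), c), pair(pair(0, 0), pair(b, b))))   [R6 at 2.1.1]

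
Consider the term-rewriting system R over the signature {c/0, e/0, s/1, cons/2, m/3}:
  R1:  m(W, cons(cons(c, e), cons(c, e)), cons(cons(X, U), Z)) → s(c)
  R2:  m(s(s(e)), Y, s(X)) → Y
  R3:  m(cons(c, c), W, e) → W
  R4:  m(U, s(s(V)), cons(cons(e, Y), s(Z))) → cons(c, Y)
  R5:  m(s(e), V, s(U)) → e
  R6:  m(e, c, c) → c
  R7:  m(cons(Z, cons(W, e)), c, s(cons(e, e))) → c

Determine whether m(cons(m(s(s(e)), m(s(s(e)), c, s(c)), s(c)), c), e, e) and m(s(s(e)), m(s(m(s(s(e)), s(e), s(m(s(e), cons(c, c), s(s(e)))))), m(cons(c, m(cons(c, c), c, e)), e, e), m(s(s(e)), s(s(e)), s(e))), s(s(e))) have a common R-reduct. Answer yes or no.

Reduce t₁ = m(cons(m(s(s(e)), m(s(s(e)), c, s(c)), s(c)), c), e, e):
1. m(cons(m(s(s(e)), m(s(s(e)), c, s(c)), s(c)), c), e, e)  →  m(cons(m(s(s(e)), c, s(c)), c), e, e)   [R2 at 1.1]
2. m(cons(m(s(s(e)), c, s(c)), c), e, e)  →  m(cons(c, c), e, e)   [R2 at 1.1]
3. m(cons(c, c), e, e)  →  e   [R3 at ε]

Reduce t₂ = m(s(s(e)), m(s(m(s(s(e)), s(e), s(m(s(e), cons(c, c), s(s(e)))))), m(cons(c, m(cons(c, c), c, e)), e, e), m(s(s(e)), s(s(e)), s(e))), s(s(e))):
1. m(s(s(e)), m(s(m(s(s(e)), s(e), s(m(s(e), cons(c, c), s(s(e)))))), m(cons(c, m(cons(c, c), c, e)), e, e), m(s(s(e)), s(s(e)), s(e))), s(s(e)))  →  m(s(m(s(s(e)), s(e), s(m(s(e), cons(c, c), s(s(e)))))), m(cons(c, m(cons(c, c), c, e)), e, e), m(s(s(e)), s(s(e)), s(e)))   [R2 at ε]
2. m(s(m(s(s(e)), s(e), s(m(s(e), cons(c, c), s(s(e)))))), m(cons(c, m(cons(c, c), c, e)), e, e), m(s(s(e)), s(s(e)), s(e)))  →  m(s(s(e)), m(cons(c, m(cons(c, c), c, e)), e, e), m(s(s(e)), s(s(e)), s(e)))   [R2 at 1.1]
3. m(s(s(e)), m(cons(c, m(cons(c, c), c, e)), e, e), m(s(s(e)), s(s(e)), s(e)))  →  m(s(s(e)), m(cons(c, c), e, e), m(s(s(e)), s(s(e)), s(e)))   [R3 at 2.1.2]
4. m(s(s(e)), m(cons(c, c), e, e), m(s(s(e)), s(s(e)), s(e)))  →  m(s(s(e)), e, m(s(s(e)), s(s(e)), s(e)))   [R3 at 2]
5. m(s(s(e)), e, m(s(s(e)), s(s(e)), s(e)))  →  m(s(s(e)), e, s(s(e)))   [R2 at 3]
6. m(s(s(e)), e, s(s(e)))  →  e   [R2 at ε]

yes — NF(t₁) = e, NF(t₂) = e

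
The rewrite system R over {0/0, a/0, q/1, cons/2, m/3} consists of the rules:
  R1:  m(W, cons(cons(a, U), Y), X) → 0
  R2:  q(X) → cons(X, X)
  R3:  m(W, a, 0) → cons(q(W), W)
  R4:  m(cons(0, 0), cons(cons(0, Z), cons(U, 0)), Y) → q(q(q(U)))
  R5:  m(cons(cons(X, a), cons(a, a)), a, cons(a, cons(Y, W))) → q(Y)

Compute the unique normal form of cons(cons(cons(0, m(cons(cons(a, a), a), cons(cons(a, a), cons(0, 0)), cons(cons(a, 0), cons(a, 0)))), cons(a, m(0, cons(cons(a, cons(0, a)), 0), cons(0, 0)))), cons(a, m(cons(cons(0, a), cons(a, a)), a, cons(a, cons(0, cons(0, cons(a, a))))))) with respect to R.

cons(cons(cons(0, 0), cons(a, 0)), cons(a, cons(0, 0)))

1. cons(cons(cons(0, m(cons(cons(a, a), a), cons(cons(a, a), cons(0, 0)), cons(cons(a, 0), cons(a, 0)))), cons(a, m(0, cons(cons(a, cons(0, a)), 0), cons(0, 0)))), cons(a, m(cons(cons(0, a), cons(a, a)), a, cons(a, cons(0, cons(0, cons(a, a)))))))  →  cons(cons(cons(0, 0), cons(a, m(0, cons(cons(a, cons(0, a)), 0), cons(0, 0)))), cons(a, m(cons(cons(0, a), cons(a, a)), a, cons(a, cons(0, cons(0, cons(a, a)))))))   [R1 at 1.1.2]
2. cons(cons(cons(0, 0), cons(a, m(0, cons(cons(a, cons(0, a)), 0), cons(0, 0)))), cons(a, m(cons(cons(0, a), cons(a, a)), a, cons(a, cons(0, cons(0, cons(a, a)))))))  →  cons(cons(cons(0, 0), cons(a, 0)), cons(a, m(cons(cons(0, a), cons(a, a)), a, cons(a, cons(0, cons(0, cons(a, a)))))))   [R1 at 1.2.2]
3. cons(cons(cons(0, 0), cons(a, 0)), cons(a, m(cons(cons(0, a), cons(a, a)), a, cons(a, cons(0, cons(0, cons(a, a)))))))  →  cons(cons(cons(0, 0), cons(a, 0)), cons(a, q(0)))   [R5 at 2.2]
4. cons(cons(cons(0, 0), cons(a, 0)), cons(a, q(0)))  →  cons(cons(cons(0, 0), cons(a, 0)), cons(a, cons(0, 0)))   [R2 at 2.2]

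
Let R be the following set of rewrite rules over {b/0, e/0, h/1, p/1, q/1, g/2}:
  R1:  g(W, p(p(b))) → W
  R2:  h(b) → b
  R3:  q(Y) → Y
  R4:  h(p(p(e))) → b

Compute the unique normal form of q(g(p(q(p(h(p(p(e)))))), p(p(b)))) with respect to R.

p(p(b))

1. q(g(p(q(p(h(p(p(e)))))), p(p(b))))  →  g(p(q(p(h(p(p(e)))))), p(p(b)))   [R3 at ε]
2. g(p(q(p(h(p(p(e)))))), p(p(b)))  →  p(q(p(h(p(p(e))))))   [R1 at ε]
3. p(q(p(h(p(p(e))))))  →  p(p(h(p(p(e)))))   [R3 at 1]
4. p(p(h(p(p(e)))))  →  p(p(b))   [R4 at 1.1]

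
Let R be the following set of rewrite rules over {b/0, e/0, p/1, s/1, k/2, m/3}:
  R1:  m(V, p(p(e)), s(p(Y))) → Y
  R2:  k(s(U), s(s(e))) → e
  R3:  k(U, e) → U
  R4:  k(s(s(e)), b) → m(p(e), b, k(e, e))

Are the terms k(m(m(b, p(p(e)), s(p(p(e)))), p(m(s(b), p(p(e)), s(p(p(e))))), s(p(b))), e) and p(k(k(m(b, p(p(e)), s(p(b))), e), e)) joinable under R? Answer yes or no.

Reduce t₁ = k(m(m(b, p(p(e)), s(p(p(e)))), p(m(s(b), p(p(e)), s(p(p(e))))), s(p(b))), e):
1. k(m(m(b, p(p(e)), s(p(p(e)))), p(m(s(b), p(p(e)), s(p(p(e))))), s(p(b))), e)  →  m(m(b, p(p(e)), s(p(p(e)))), p(m(s(b), p(p(e)), s(p(p(e))))), s(p(b)))   [R3 at ε]
2. m(m(b, p(p(e)), s(p(p(e)))), p(m(s(b), p(p(e)), s(p(p(e))))), s(p(b)))  →  m(p(e), p(m(s(b), p(p(e)), s(p(p(e))))), s(p(b)))   [R1 at 1]
3. m(p(e), p(m(s(b), p(p(e)), s(p(p(e))))), s(p(b)))  →  m(p(e), p(p(e)), s(p(b)))   [R1 at 2.1]
4. m(p(e), p(p(e)), s(p(b)))  →  b   [R1 at ε]

Reduce t₂ = p(k(k(m(b, p(p(e)), s(p(b))), e), e)):
1. p(k(k(m(b, p(p(e)), s(p(b))), e), e))  →  p(k(m(b, p(p(e)), s(p(b))), e))   [R3 at 1]
2. p(k(m(b, p(p(e)), s(p(b))), e))  →  p(m(b, p(p(e)), s(p(b))))   [R3 at 1]
3. p(m(b, p(p(e)), s(p(b))))  →  p(b)   [R1 at 1]

no — NF(t₁) = b, NF(t₂) = p(b)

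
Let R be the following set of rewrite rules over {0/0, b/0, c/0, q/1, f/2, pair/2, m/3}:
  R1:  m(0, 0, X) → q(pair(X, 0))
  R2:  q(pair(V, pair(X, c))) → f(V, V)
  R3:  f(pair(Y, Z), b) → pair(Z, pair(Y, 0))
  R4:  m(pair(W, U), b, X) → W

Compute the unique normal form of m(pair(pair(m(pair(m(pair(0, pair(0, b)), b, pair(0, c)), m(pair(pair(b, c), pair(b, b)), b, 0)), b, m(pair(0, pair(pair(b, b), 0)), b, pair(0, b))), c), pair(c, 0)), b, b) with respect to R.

pair(0, c)

1. m(pair(pair(m(pair(m(pair(0, pair(0, b)), b, pair(0, c)), m(pair(pair(b, c), pair(b, b)), b, 0)), b, m(pair(0, pair(pair(b, b), 0)), b, pair(0, b))), c), pair(c, 0)), b, b)  →  pair(m(pair(m(pair(0, pair(0, b)), b, pair(0, c)), m(pair(pair(b, c), pair(b, b)), b, 0)), b, m(pair(0, pair(pair(b, b), 0)), b, pair(0, b))), c)   [R4 at ε]
2. pair(m(pair(m(pair(0, pair(0, b)), b, pair(0, c)), m(pair(pair(b, c), pair(b, b)), b, 0)), b, m(pair(0, pair(pair(b, b), 0)), b, pair(0, b))), c)  →  pair(m(pair(0, pair(0, b)), b, pair(0, c)), c)   [R4 at 1]
3. pair(m(pair(0, pair(0, b)), b, pair(0, c)), c)  →  pair(0, c)   [R4 at 1]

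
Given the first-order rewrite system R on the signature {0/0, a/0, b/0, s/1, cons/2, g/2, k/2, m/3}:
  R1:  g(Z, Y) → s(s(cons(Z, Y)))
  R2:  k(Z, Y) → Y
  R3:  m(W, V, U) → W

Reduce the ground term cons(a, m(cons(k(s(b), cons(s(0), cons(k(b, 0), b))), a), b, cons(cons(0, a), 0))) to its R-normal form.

cons(a, cons(cons(s(0), cons(0, b)), a))

1. cons(a, m(cons(k(s(b), cons(s(0), cons(k(b, 0), b))), a), b, cons(cons(0, a), 0)))  →  cons(a, cons(k(s(b), cons(s(0), cons(k(b, 0), b))), a))   [R3 at 2]
2. cons(a, cons(k(s(b), cons(s(0), cons(k(b, 0), b))), a))  →  cons(a, cons(cons(s(0), cons(k(b, 0), b)), a))   [R2 at 2.1]
3. cons(a, cons(cons(s(0), cons(k(b, 0), b)), a))  →  cons(a, cons(cons(s(0), cons(0, b)), a))   [R2 at 2.1.2.1]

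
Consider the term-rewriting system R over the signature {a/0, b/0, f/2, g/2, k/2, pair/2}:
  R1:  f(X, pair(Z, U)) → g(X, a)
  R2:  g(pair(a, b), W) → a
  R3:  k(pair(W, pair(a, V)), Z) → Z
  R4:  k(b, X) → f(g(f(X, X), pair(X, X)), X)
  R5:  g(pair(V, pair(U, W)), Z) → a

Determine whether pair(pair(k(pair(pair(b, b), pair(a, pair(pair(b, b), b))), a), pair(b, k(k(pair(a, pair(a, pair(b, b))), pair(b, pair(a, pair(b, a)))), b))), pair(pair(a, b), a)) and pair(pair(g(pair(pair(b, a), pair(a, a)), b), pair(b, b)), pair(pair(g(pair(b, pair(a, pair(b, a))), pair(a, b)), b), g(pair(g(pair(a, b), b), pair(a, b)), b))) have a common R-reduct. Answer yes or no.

yes — NF(t₁) = pair(pair(a, pair(b, b)), pair(pair(a, b), a)), NF(t₂) = pair(pair(a, pair(b, b)), pair(pair(a, b), a))

Reduce t₁ = pair(pair(k(pair(pair(b, b), pair(a, pair(pair(b, b), b))), a), pair(b, k(k(pair(a, pair(a, pair(b, b))), pair(b, pair(a, pair(b, a)))), b))), pair(pair(a, b), a)):
1. pair(pair(k(pair(pair(b, b), pair(a, pair(pair(b, b), b))), a), pair(b, k(k(pair(a, pair(a, pair(b, b))), pair(b, pair(a, pair(b, a)))), b))), pair(pair(a, b), a))  →  pair(pair(a, pair(b, k(k(pair(a, pair(a, pair(b, b))), pair(b, pair(a, pair(b, a)))), b))), pair(pair(a, b), a))   [R3 at 1.1]
2. pair(pair(a, pair(b, k(k(pair(a, pair(a, pair(b, b))), pair(b, pair(a, pair(b, a)))), b))), pair(pair(a, b), a))  →  pair(pair(a, pair(b, k(pair(b, pair(a, pair(b, a))), b))), pair(pair(a, b), a))   [R3 at 1.2.2.1]
3. pair(pair(a, pair(b, k(pair(b, pair(a, pair(b, a))), b))), pair(pair(a, b), a))  →  pair(pair(a, pair(b, b)), pair(pair(a, b), a))   [R3 at 1.2.2]

Reduce t₂ = pair(pair(g(pair(pair(b, a), pair(a, a)), b), pair(b, b)), pair(pair(g(pair(b, pair(a, pair(b, a))), pair(a, b)), b), g(pair(g(pair(a, b), b), pair(a, b)), b))):
1. pair(pair(g(pair(pair(b, a), pair(a, a)), b), pair(b, b)), pair(pair(g(pair(b, pair(a, pair(b, a))), pair(a, b)), b), g(pair(g(pair(a, b), b), pair(a, b)), b)))  →  pair(pair(a, pair(b, b)), pair(pair(g(pair(b, pair(a, pair(b, a))), pair(a, b)), b), g(pair(g(pair(a, b), b), pair(a, b)), b)))   [R5 at 1.1]
2. pair(pair(a, pair(b, b)), pair(pair(g(pair(b, pair(a, pair(b, a))), pair(a, b)), b), g(pair(g(pair(a, b), b), pair(a, b)), b)))  →  pair(pair(a, pair(b, b)), pair(pair(a, b), g(pair(g(pair(a, b), b), pair(a, b)), b)))   [R5 at 2.1.1]
3. pair(pair(a, pair(b, b)), pair(pair(a, b), g(pair(g(pair(a, b), b), pair(a, b)), b)))  →  pair(pair(a, pair(b, b)), pair(pair(a, b), a))   [R5 at 2.2]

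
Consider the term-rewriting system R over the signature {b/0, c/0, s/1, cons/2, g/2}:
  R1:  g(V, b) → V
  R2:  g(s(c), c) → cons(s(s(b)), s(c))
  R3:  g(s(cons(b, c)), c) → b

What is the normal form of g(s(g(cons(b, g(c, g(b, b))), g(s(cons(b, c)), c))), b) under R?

s(cons(b, c))

1. g(s(g(cons(b, g(c, g(b, b))), g(s(cons(b, c)), c))), b)  →  s(g(cons(b, g(c, g(b, b))), g(s(cons(b, c)), c)))   [R1 at ε]
2. s(g(cons(b, g(c, g(b, b))), g(s(cons(b, c)), c)))  →  s(g(cons(b, g(c, b)), g(s(cons(b, c)), c)))   [R1 at 1.1.2.2]
3. s(g(cons(b, g(c, b)), g(s(cons(b, c)), c)))  →  s(g(cons(b, c), g(s(cons(b, c)), c)))   [R1 at 1.1.2]
4. s(g(cons(b, c), g(s(cons(b, c)), c)))  →  s(g(cons(b, c), b))   [R3 at 1.2]
5. s(g(cons(b, c), b))  →  s(cons(b, c))   [R1 at 1]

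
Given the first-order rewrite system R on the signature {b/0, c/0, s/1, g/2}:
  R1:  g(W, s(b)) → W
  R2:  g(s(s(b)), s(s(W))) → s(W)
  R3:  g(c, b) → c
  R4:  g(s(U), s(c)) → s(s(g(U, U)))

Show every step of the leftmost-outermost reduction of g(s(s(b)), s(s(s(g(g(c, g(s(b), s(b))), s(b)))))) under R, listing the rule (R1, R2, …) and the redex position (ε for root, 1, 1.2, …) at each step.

s(s(c))

1. g(s(s(b)), s(s(s(g(g(c, g(s(b), s(b))), s(b))))))  →  s(s(g(g(c, g(s(b), s(b))), s(b))))   [R2 at ε]
2. s(s(g(g(c, g(s(b), s(b))), s(b))))  →  s(s(g(c, g(s(b), s(b)))))   [R1 at 1.1]
3. s(s(g(c, g(s(b), s(b)))))  →  s(s(g(c, s(b))))   [R1 at 1.1.2]
4. s(s(g(c, s(b))))  →  s(s(c))   [R1 at 1.1]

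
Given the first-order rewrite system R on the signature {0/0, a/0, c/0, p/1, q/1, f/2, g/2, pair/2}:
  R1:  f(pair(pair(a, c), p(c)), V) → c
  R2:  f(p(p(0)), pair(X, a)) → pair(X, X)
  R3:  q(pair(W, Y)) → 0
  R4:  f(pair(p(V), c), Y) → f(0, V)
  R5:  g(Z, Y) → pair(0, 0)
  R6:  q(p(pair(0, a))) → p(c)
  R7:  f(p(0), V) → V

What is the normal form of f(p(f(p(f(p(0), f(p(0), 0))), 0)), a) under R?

a

1. f(p(f(p(f(p(0), f(p(0), 0))), 0)), a)  →  f(p(f(p(f(p(0), 0)), 0)), a)   [R7 at 1.1.1.1]
2. f(p(f(p(f(p(0), 0)), 0)), a)  →  f(p(f(p(0), 0)), a)   [R7 at 1.1.1.1]
3. f(p(f(p(0), 0)), a)  →  f(p(0), a)   [R7 at 1.1]
4. f(p(0), a)  →  a   [R7 at ε]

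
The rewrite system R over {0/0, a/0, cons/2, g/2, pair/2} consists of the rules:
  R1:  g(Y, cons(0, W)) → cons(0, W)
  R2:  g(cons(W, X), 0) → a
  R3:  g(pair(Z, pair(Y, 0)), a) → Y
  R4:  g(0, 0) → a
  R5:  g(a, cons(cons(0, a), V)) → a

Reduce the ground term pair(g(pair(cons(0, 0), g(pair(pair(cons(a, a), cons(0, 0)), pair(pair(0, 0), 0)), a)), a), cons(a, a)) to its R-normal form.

pair(0, cons(a, a))

1. pair(g(pair(cons(0, 0), g(pair(pair(cons(a, a), cons(0, 0)), pair(pair(0, 0), 0)), a)), a), cons(a, a))  →  pair(g(pair(cons(0, 0), pair(0, 0)), a), cons(a, a))   [R3 at 1.1.2]
2. pair(g(pair(cons(0, 0), pair(0, 0)), a), cons(a, a))  →  pair(0, cons(a, a))   [R3 at 1]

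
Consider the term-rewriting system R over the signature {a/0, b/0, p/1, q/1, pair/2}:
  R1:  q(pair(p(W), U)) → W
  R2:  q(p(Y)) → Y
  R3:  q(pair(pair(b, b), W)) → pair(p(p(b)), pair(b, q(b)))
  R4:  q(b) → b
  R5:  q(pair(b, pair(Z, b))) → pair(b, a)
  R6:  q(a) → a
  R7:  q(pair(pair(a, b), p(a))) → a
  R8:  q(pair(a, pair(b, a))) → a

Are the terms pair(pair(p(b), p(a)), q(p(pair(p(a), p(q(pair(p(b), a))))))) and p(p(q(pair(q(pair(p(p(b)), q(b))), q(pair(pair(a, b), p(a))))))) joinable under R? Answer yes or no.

Reduce t₁ = pair(pair(p(b), p(a)), q(p(pair(p(a), p(q(pair(p(b), a))))))):
1. pair(pair(p(b), p(a)), q(p(pair(p(a), p(q(pair(p(b), a)))))))  →  pair(pair(p(b), p(a)), pair(p(a), p(q(pair(p(b), a)))))   [R2 at 2]
2. pair(pair(p(b), p(a)), pair(p(a), p(q(pair(p(b), a)))))  →  pair(pair(p(b), p(a)), pair(p(a), p(b)))   [R1 at 2.2.1]

Reduce t₂ = p(p(q(pair(q(pair(p(p(b)), q(b))), q(pair(pair(a, b), p(a))))))):
1. p(p(q(pair(q(pair(p(p(b)), q(b))), q(pair(pair(a, b), p(a)))))))  →  p(p(q(pair(p(b), q(pair(pair(a, b), p(a)))))))   [R1 at 1.1.1.1]
2. p(p(q(pair(p(b), q(pair(pair(a, b), p(a)))))))  →  p(p(b))   [R1 at 1.1]

no — NF(t₁) = pair(pair(p(b), p(a)), pair(p(a), p(b))), NF(t₂) = p(p(b))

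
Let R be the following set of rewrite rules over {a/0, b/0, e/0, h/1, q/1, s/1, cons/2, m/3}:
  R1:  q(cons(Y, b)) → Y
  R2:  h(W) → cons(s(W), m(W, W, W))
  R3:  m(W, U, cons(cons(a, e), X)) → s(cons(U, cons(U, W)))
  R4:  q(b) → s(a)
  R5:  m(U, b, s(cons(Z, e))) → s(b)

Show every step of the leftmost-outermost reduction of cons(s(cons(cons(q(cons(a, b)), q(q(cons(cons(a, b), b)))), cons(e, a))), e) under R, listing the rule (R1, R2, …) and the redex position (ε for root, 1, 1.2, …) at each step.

1. cons(s(cons(cons(q(cons(a, b)), q(q(cons(cons(a, b), b)))), cons(e, a))), e)  →  cons(s(cons(cons(a, q(q(cons(cons(a, b), b)))), cons(e, a))), e)   [R1 at 1.1.1.1]
2. cons(s(cons(cons(a, q(q(cons(cons(a, b), b)))), cons(e, a))), e)  →  cons(s(cons(cons(a, q(cons(a, b))), cons(e, a))), e)   [R1 at 1.1.1.2.1]
3. cons(s(cons(cons(a, q(cons(a, b))), cons(e, a))), e)  →  cons(s(cons(cons(a, a), cons(e, a))), e)   [R1 at 1.1.1.2]

cons(s(cons(cons(a, a), cons(e, a))), e)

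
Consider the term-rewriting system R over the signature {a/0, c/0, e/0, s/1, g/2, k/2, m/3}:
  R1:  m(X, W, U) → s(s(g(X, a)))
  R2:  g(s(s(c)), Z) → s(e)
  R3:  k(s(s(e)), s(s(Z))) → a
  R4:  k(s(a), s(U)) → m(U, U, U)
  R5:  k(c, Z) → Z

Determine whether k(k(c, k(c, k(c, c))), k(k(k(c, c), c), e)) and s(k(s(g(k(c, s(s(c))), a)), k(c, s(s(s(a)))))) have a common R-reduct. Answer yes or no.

Reduce t₁ = k(k(c, k(c, k(c, c))), k(k(k(c, c), c), e)):
1. k(k(c, k(c, k(c, c))), k(k(k(c, c), c), e))  →  k(k(c, k(c, c)), k(k(k(c, c), c), e))   [R5 at 1]
2. k(k(c, k(c, c)), k(k(k(c, c), c), e))  →  k(k(c, c), k(k(k(c, c), c), e))   [R5 at 1]
3. k(k(c, c), k(k(k(c, c), c), e))  →  k(c, k(k(k(c, c), c), e))   [R5 at 1]
4. k(c, k(k(k(c, c), c), e))  →  k(k(k(c, c), c), e)   [R5 at ε]
5. k(k(k(c, c), c), e)  →  k(k(c, c), e)   [R5 at 1.1]
6. k(k(c, c), e)  →  k(c, e)   [R5 at 1]
7. k(c, e)  →  e   [R5 at ε]

Reduce t₂ = s(k(s(g(k(c, s(s(c))), a)), k(c, s(s(s(a)))))):
1. s(k(s(g(k(c, s(s(c))), a)), k(c, s(s(s(a))))))  →  s(k(s(g(s(s(c)), a)), k(c, s(s(s(a))))))   [R5 at 1.1.1.1]
2. s(k(s(g(s(s(c)), a)), k(c, s(s(s(a))))))  →  s(k(s(s(e)), k(c, s(s(s(a))))))   [R2 at 1.1.1]
3. s(k(s(s(e)), k(c, s(s(s(a))))))  →  s(k(s(s(e)), s(s(s(a)))))   [R5 at 1.2]
4. s(k(s(s(e)), s(s(s(a)))))  →  s(a)   [R3 at 1]

no — NF(t₁) = e, NF(t₂) = s(a)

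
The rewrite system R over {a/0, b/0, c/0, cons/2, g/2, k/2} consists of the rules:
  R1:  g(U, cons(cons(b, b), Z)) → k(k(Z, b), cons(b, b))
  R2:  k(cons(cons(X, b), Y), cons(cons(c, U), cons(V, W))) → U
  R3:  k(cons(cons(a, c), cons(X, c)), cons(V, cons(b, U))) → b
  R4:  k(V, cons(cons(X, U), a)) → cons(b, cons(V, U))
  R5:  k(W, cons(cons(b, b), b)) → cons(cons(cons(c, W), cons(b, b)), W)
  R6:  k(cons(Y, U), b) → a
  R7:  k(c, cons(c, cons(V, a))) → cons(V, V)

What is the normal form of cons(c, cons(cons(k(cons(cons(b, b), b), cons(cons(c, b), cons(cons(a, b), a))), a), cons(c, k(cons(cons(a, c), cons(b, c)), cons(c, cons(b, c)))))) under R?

cons(c, cons(cons(b, a), cons(c, b)))

1. cons(c, cons(cons(k(cons(cons(b, b), b), cons(cons(c, b), cons(cons(a, b), a))), a), cons(c, k(cons(cons(a, c), cons(b, c)), cons(c, cons(b, c))))))  →  cons(c, cons(cons(b, a), cons(c, k(cons(cons(a, c), cons(b, c)), cons(c, cons(b, c))))))   [R2 at 2.1.1]
2. cons(c, cons(cons(b, a), cons(c, k(cons(cons(a, c), cons(b, c)), cons(c, cons(b, c))))))  →  cons(c, cons(cons(b, a), cons(c, b)))   [R3 at 2.2.2]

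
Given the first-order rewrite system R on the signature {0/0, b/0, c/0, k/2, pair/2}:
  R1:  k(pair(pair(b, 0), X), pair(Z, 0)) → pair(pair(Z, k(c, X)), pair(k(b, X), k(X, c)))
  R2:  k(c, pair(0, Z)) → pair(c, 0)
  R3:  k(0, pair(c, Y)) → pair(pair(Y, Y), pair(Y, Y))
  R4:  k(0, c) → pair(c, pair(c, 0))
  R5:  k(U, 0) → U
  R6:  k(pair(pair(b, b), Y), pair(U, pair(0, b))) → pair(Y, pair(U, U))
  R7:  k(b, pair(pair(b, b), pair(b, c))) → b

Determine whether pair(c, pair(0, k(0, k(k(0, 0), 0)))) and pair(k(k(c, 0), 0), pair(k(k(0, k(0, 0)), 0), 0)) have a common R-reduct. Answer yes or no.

Reduce t₁ = pair(c, pair(0, k(0, k(k(0, 0), 0)))):
1. pair(c, pair(0, k(0, k(k(0, 0), 0))))  →  pair(c, pair(0, k(0, k(0, 0))))   [R5 at 2.2.2]
2. pair(c, pair(0, k(0, k(0, 0))))  →  pair(c, pair(0, k(0, 0)))   [R5 at 2.2.2]
3. pair(c, pair(0, k(0, 0)))  →  pair(c, pair(0, 0))   [R5 at 2.2]

Reduce t₂ = pair(k(k(c, 0), 0), pair(k(k(0, k(0, 0)), 0), 0)):
1. pair(k(k(c, 0), 0), pair(k(k(0, k(0, 0)), 0), 0))  →  pair(k(c, 0), pair(k(k(0, k(0, 0)), 0), 0))   [R5 at 1]
2. pair(k(c, 0), pair(k(k(0, k(0, 0)), 0), 0))  →  pair(c, pair(k(k(0, k(0, 0)), 0), 0))   [R5 at 1]
3. pair(c, pair(k(k(0, k(0, 0)), 0), 0))  →  pair(c, pair(k(0, k(0, 0)), 0))   [R5 at 2.1]
4. pair(c, pair(k(0, k(0, 0)), 0))  →  pair(c, pair(k(0, 0), 0))   [R5 at 2.1.2]
5. pair(c, pair(k(0, 0), 0))  →  pair(c, pair(0, 0))   [R5 at 2.1]

yes — NF(t₁) = pair(c, pair(0, 0)), NF(t₂) = pair(c, pair(0, 0))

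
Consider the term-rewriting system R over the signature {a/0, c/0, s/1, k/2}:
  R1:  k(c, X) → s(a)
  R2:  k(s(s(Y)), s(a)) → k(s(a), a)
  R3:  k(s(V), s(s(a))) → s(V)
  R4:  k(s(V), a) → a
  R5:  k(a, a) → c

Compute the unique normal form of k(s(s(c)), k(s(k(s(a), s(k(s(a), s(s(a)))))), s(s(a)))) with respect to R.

1. k(s(s(c)), k(s(k(s(a), s(k(s(a), s(s(a)))))), s(s(a))))  →  k(s(s(c)), s(k(s(a), s(k(s(a), s(s(a)))))))   [R3 at 2]
2. k(s(s(c)), s(k(s(a), s(k(s(a), s(s(a)))))))  →  k(s(s(c)), s(k(s(a), s(s(a)))))   [R3 at 2.1.2.1]
3. k(s(s(c)), s(k(s(a), s(s(a)))))  →  k(s(s(c)), s(s(a)))   [R3 at 2.1]
4. k(s(s(c)), s(s(a)))  →  s(s(c))   [R3 at ε]

s(s(c))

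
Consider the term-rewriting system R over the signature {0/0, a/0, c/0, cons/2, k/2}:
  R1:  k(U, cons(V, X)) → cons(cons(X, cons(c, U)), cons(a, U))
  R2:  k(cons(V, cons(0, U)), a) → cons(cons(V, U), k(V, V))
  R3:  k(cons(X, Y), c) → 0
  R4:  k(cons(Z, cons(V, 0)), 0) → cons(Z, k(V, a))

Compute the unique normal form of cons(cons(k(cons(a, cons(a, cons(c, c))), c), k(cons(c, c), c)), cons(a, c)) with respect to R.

cons(cons(0, 0), cons(a, c))

1. cons(cons(k(cons(a, cons(a, cons(c, c))), c), k(cons(c, c), c)), cons(a, c))  →  cons(cons(0, k(cons(c, c), c)), cons(a, c))   [R3 at 1.1]
2. cons(cons(0, k(cons(c, c), c)), cons(a, c))  →  cons(cons(0, 0), cons(a, c))   [R3 at 1.2]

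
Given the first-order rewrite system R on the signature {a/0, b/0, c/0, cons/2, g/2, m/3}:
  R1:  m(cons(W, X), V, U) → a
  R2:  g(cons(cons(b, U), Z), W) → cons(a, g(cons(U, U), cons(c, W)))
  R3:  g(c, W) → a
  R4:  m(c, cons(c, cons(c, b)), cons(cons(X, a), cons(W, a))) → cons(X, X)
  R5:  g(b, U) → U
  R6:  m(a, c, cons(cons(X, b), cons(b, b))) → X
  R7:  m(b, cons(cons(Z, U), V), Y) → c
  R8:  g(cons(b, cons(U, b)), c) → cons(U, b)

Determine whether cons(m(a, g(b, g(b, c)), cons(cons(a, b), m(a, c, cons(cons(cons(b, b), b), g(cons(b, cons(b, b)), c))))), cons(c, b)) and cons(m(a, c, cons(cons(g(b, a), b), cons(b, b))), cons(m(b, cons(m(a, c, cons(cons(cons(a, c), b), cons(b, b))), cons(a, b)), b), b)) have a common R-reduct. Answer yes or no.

Reduce t₁ = cons(m(a, g(b, g(b, c)), cons(cons(a, b), m(a, c, cons(cons(cons(b, b), b), g(cons(b, cons(b, b)), c))))), cons(c, b)):
1. cons(m(a, g(b, g(b, c)), cons(cons(a, b), m(a, c, cons(cons(cons(b, b), b), g(cons(b, cons(b, b)), c))))), cons(c, b))  →  cons(m(a, g(b, c), cons(cons(a, b), m(a, c, cons(cons(cons(b, b), b), g(cons(b, cons(b, b)), c))))), cons(c, b))   [R5 at 1.2]
2. cons(m(a, g(b, c), cons(cons(a, b), m(a, c, cons(cons(cons(b, b), b), g(cons(b, cons(b, b)), c))))), cons(c, b))  →  cons(m(a, c, cons(cons(a, b), m(a, c, cons(cons(cons(b, b), b), g(cons(b, cons(b, b)), c))))), cons(c, b))   [R5 at 1.2]
3. cons(m(a, c, cons(cons(a, b), m(a, c, cons(cons(cons(b, b), b), g(cons(b, cons(b, b)), c))))), cons(c, b))  →  cons(m(a, c, cons(cons(a, b), m(a, c, cons(cons(cons(b, b), b), cons(b, b))))), cons(c, b))   [R8 at 1.3.2.3.2]
4. cons(m(a, c, cons(cons(a, b), m(a, c, cons(cons(cons(b, b), b), cons(b, b))))), cons(c, b))  →  cons(m(a, c, cons(cons(a, b), cons(b, b))), cons(c, b))   [R6 at 1.3.2]
5. cons(m(a, c, cons(cons(a, b), cons(b, b))), cons(c, b))  →  cons(a, cons(c, b))   [R6 at 1]

Reduce t₂ = cons(m(a, c, cons(cons(g(b, a), b), cons(b, b))), cons(m(b, cons(m(a, c, cons(cons(cons(a, c), b), cons(b, b))), cons(a, b)), b), b)):
1. cons(m(a, c, cons(cons(g(b, a), b), cons(b, b))), cons(m(b, cons(m(a, c, cons(cons(cons(a, c), b), cons(b, b))), cons(a, b)), b), b))  →  cons(g(b, a), cons(m(b, cons(m(a, c, cons(cons(cons(a, c), b), cons(b, b))), cons(a, b)), b), b))   [R6 at 1]
2. cons(g(b, a), cons(m(b, cons(m(a, c, cons(cons(cons(a, c), b), cons(b, b))), cons(a, b)), b), b))  →  cons(a, cons(m(b, cons(m(a, c, cons(cons(cons(a, c), b), cons(b, b))), cons(a, b)), b), b))   [R5 at 1]
3. cons(a, cons(m(b, cons(m(a, c, cons(cons(cons(a, c), b), cons(b, b))), cons(a, b)), b), b))  →  cons(a, cons(m(b, cons(cons(a, c), cons(a, b)), b), b))   [R6 at 2.1.2.1]
4. cons(a, cons(m(b, cons(cons(a, c), cons(a, b)), b), b))  →  cons(a, cons(c, b))   [R7 at 2.1]

yes — NF(t₁) = cons(a, cons(c, b)), NF(t₂) = cons(a, cons(c, b))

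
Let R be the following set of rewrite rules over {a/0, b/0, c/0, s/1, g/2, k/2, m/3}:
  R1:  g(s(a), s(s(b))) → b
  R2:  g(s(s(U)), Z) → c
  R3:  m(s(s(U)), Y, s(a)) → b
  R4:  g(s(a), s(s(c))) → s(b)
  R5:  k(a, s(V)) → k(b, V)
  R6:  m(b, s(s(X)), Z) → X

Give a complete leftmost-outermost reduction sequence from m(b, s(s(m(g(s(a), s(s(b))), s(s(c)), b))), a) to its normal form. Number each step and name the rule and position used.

c

1. m(b, s(s(m(g(s(a), s(s(b))), s(s(c)), b))), a)  →  m(g(s(a), s(s(b))), s(s(c)), b)   [R6 at ε]
2. m(g(s(a), s(s(b))), s(s(c)), b)  →  m(b, s(s(c)), b)   [R1 at 1]
3. m(b, s(s(c)), b)  →  c   [R6 at ε]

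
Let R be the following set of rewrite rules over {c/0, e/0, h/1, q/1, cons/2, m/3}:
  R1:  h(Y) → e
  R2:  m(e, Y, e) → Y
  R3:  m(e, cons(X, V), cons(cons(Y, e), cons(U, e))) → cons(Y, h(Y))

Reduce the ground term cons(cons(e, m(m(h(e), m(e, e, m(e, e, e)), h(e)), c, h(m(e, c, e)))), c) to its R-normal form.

1. cons(cons(e, m(m(h(e), m(e, e, m(e, e, e)), h(e)), c, h(m(e, c, e)))), c)  →  cons(cons(e, m(m(e, m(e, e, m(e, e, e)), h(e)), c, h(m(e, c, e)))), c)   [R1 at 1.2.1.1]
2. cons(cons(e, m(m(e, m(e, e, m(e, e, e)), h(e)), c, h(m(e, c, e)))), c)  →  cons(cons(e, m(m(e, m(e, e, e), h(e)), c, h(m(e, c, e)))), c)   [R2 at 1.2.1.2.3]
3. cons(cons(e, m(m(e, m(e, e, e), h(e)), c, h(m(e, c, e)))), c)  →  cons(cons(e, m(m(e, e, h(e)), c, h(m(e, c, e)))), c)   [R2 at 1.2.1.2]
4. cons(cons(e, m(m(e, e, h(e)), c, h(m(e, c, e)))), c)  →  cons(cons(e, m(m(e, e, e), c, h(m(e, c, e)))), c)   [R1 at 1.2.1.3]
5. cons(cons(e, m(m(e, e, e), c, h(m(e, c, e)))), c)  →  cons(cons(e, m(e, c, h(m(e, c, e)))), c)   [R2 at 1.2.1]
6. cons(cons(e, m(e, c, h(m(e, c, e)))), c)  →  cons(cons(e, m(e, c, e)), c)   [R1 at 1.2.3]
7. cons(cons(e, m(e, c, e)), c)  →  cons(cons(e, c), c)   [R2 at 1.2]

cons(cons(e, c), c)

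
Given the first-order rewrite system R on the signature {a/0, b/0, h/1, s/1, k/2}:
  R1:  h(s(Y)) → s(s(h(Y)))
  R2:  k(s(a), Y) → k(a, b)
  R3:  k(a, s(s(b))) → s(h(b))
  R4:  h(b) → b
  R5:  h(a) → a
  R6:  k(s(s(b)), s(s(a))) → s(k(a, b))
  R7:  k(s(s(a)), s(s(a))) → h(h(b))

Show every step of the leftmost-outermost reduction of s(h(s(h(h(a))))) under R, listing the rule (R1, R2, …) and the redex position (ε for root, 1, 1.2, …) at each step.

s(s(s(a)))

1. s(h(s(h(h(a)))))  →  s(s(s(h(h(h(a))))))   [R1 at 1]
2. s(s(s(h(h(h(a))))))  →  s(s(s(h(h(a)))))   [R5 at 1.1.1.1.1]
3. s(s(s(h(h(a)))))  →  s(s(s(h(a))))   [R5 at 1.1.1.1]
4. s(s(s(h(a))))  →  s(s(s(a)))   [R5 at 1.1.1]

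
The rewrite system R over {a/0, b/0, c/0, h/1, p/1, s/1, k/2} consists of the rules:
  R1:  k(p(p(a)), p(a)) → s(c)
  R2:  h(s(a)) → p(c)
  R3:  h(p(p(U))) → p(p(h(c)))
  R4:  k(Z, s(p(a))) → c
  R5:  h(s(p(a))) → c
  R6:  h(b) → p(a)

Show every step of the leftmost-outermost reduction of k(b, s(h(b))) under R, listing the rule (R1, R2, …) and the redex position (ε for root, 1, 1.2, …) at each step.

1. k(b, s(h(b)))  →  k(b, s(p(a)))   [R6 at 2.1]
2. k(b, s(p(a)))  →  c   [R4 at ε]

c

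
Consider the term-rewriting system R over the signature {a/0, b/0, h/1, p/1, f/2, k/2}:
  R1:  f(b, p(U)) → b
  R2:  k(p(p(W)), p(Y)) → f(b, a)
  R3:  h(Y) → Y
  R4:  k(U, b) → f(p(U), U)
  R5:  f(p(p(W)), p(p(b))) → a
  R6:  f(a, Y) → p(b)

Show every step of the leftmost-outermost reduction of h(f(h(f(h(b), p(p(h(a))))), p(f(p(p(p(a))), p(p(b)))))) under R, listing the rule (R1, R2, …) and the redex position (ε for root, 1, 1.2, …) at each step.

1. h(f(h(f(h(b), p(p(h(a))))), p(f(p(p(p(a))), p(p(b))))))  →  f(h(f(h(b), p(p(h(a))))), p(f(p(p(p(a))), p(p(b)))))   [R3 at ε]
2. f(h(f(h(b), p(p(h(a))))), p(f(p(p(p(a))), p(p(b)))))  →  f(f(h(b), p(p(h(a)))), p(f(p(p(p(a))), p(p(b)))))   [R3 at 1]
3. f(f(h(b), p(p(h(a)))), p(f(p(p(p(a))), p(p(b)))))  →  f(f(b, p(p(h(a)))), p(f(p(p(p(a))), p(p(b)))))   [R3 at 1.1]
4. f(f(b, p(p(h(a)))), p(f(p(p(p(a))), p(p(b)))))  →  f(b, p(f(p(p(p(a))), p(p(b)))))   [R1 at 1]
5. f(b, p(f(p(p(p(a))), p(p(b)))))  →  b   [R1 at ε]

b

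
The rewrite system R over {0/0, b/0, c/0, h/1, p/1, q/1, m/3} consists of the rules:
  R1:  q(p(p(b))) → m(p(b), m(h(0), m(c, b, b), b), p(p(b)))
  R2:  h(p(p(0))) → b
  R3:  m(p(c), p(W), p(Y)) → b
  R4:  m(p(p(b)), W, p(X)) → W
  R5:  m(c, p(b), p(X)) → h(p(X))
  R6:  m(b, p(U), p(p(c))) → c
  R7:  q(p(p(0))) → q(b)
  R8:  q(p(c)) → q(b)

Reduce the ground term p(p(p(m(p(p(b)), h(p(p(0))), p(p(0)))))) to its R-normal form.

p(p(p(b)))

1. p(p(p(m(p(p(b)), h(p(p(0))), p(p(0))))))  →  p(p(p(h(p(p(0))))))   [R4 at 1.1.1]
2. p(p(p(h(p(p(0))))))  →  p(p(p(b)))   [R2 at 1.1.1]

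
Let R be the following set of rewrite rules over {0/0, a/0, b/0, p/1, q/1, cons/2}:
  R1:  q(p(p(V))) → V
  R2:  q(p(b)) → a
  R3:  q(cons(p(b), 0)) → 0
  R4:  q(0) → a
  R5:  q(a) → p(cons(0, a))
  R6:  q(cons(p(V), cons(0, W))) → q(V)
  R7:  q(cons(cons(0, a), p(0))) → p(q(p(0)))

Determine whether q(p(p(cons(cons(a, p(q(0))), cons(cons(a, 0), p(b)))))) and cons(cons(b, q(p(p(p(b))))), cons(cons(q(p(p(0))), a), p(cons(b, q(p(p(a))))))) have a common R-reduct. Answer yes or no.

Reduce t₁ = q(p(p(cons(cons(a, p(q(0))), cons(cons(a, 0), p(b)))))):
1. q(p(p(cons(cons(a, p(q(0))), cons(cons(a, 0), p(b))))))  →  cons(cons(a, p(q(0))), cons(cons(a, 0), p(b)))   [R1 at ε]
2. cons(cons(a, p(q(0))), cons(cons(a, 0), p(b)))  →  cons(cons(a, p(a)), cons(cons(a, 0), p(b)))   [R4 at 1.2.1]

Reduce t₂ = cons(cons(b, q(p(p(p(b))))), cons(cons(q(p(p(0))), a), p(cons(b, q(p(p(a))))))):
1. cons(cons(b, q(p(p(p(b))))), cons(cons(q(p(p(0))), a), p(cons(b, q(p(p(a)))))))  →  cons(cons(b, p(b)), cons(cons(q(p(p(0))), a), p(cons(b, q(p(p(a)))))))   [R1 at 1.2]
2. cons(cons(b, p(b)), cons(cons(q(p(p(0))), a), p(cons(b, q(p(p(a)))))))  →  cons(cons(b, p(b)), cons(cons(0, a), p(cons(b, q(p(p(a)))))))   [R1 at 2.1.1]
3. cons(cons(b, p(b)), cons(cons(0, a), p(cons(b, q(p(p(a)))))))  →  cons(cons(b, p(b)), cons(cons(0, a), p(cons(b, a))))   [R1 at 2.2.1.2]

no — NF(t₁) = cons(cons(a, p(a)), cons(cons(a, 0), p(b))), NF(t₂) = cons(cons(b, p(b)), cons(cons(0, a), p(cons(b, a))))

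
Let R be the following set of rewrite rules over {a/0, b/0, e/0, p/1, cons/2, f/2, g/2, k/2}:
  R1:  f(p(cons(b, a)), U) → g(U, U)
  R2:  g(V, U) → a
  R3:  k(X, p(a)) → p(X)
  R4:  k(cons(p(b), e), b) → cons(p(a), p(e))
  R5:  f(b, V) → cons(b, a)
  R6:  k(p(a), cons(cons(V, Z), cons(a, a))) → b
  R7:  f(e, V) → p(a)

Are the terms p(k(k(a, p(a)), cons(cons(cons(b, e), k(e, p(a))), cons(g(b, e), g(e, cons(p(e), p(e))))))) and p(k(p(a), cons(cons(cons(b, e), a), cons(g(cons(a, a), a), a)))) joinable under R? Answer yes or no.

Reduce t₁ = p(k(k(a, p(a)), cons(cons(cons(b, e), k(e, p(a))), cons(g(b, e), g(e, cons(p(e), p(e))))))):
1. p(k(k(a, p(a)), cons(cons(cons(b, e), k(e, p(a))), cons(g(b, e), g(e, cons(p(e), p(e)))))))  →  p(k(p(a), cons(cons(cons(b, e), k(e, p(a))), cons(g(b, e), g(e, cons(p(e), p(e)))))))   [R3 at 1.1]
2. p(k(p(a), cons(cons(cons(b, e), k(e, p(a))), cons(g(b, e), g(e, cons(p(e), p(e)))))))  →  p(k(p(a), cons(cons(cons(b, e), p(e)), cons(g(b, e), g(e, cons(p(e), p(e)))))))   [R3 at 1.2.1.2]
3. p(k(p(a), cons(cons(cons(b, e), p(e)), cons(g(b, e), g(e, cons(p(e), p(e)))))))  →  p(k(p(a), cons(cons(cons(b, e), p(e)), cons(a, g(e, cons(p(e), p(e)))))))   [R2 at 1.2.2.1]
4. p(k(p(a), cons(cons(cons(b, e), p(e)), cons(a, g(e, cons(p(e), p(e)))))))  →  p(k(p(a), cons(cons(cons(b, e), p(e)), cons(a, a))))   [R2 at 1.2.2.2]
5. p(k(p(a), cons(cons(cons(b, e), p(e)), cons(a, a))))  →  p(b)   [R6 at 1]

Reduce t₂ = p(k(p(a), cons(cons(cons(b, e), a), cons(g(cons(a, a), a), a)))):
1. p(k(p(a), cons(cons(cons(b, e), a), cons(g(cons(a, a), a), a))))  →  p(k(p(a), cons(cons(cons(b, e), a), cons(a, a))))   [R2 at 1.2.2.1]
2. p(k(p(a), cons(cons(cons(b, e), a), cons(a, a))))  →  p(b)   [R6 at 1]

yes — NF(t₁) = p(b), NF(t₂) = p(b)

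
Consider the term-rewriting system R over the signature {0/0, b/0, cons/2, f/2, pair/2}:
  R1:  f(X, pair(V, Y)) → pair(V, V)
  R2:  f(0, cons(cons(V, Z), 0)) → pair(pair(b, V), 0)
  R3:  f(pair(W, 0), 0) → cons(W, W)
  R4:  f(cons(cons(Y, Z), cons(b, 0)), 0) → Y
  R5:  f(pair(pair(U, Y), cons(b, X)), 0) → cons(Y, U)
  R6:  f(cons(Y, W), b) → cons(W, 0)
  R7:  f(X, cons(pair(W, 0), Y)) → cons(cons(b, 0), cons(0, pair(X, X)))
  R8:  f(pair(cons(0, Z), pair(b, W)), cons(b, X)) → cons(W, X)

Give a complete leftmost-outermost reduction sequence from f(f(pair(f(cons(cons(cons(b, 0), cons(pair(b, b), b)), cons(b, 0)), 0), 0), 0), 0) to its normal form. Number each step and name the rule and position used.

b

1. f(f(pair(f(cons(cons(cons(b, 0), cons(pair(b, b), b)), cons(b, 0)), 0), 0), 0), 0)  →  f(cons(f(cons(cons(cons(b, 0), cons(pair(b, b), b)), cons(b, 0)), 0), f(cons(cons(cons(b, 0), cons(pair(b, b), b)), cons(b, 0)), 0)), 0)   [R3 at 1]
2. f(cons(f(cons(cons(cons(b, 0), cons(pair(b, b), b)), cons(b, 0)), 0), f(cons(cons(cons(b, 0), cons(pair(b, b), b)), cons(b, 0)), 0)), 0)  →  f(cons(cons(b, 0), f(cons(cons(cons(b, 0), cons(pair(b, b), b)), cons(b, 0)), 0)), 0)   [R4 at 1.1]
3. f(cons(cons(b, 0), f(cons(cons(cons(b, 0), cons(pair(b, b), b)), cons(b, 0)), 0)), 0)  →  f(cons(cons(b, 0), cons(b, 0)), 0)   [R4 at 1.2]
4. f(cons(cons(b, 0), cons(b, 0)), 0)  →  b   [R4 at ε]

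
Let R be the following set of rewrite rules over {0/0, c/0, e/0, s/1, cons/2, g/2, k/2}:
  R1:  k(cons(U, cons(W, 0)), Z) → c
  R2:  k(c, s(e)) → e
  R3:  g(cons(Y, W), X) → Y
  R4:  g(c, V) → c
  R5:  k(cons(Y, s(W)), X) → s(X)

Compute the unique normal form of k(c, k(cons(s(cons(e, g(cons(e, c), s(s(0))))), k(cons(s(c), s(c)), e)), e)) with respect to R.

1. k(c, k(cons(s(cons(e, g(cons(e, c), s(s(0))))), k(cons(s(c), s(c)), e)), e))  →  k(c, k(cons(s(cons(e, e)), k(cons(s(c), s(c)), e)), e))   [R3 at 2.1.1.1.2]
2. k(c, k(cons(s(cons(e, e)), k(cons(s(c), s(c)), e)), e))  →  k(c, k(cons(s(cons(e, e)), s(e)), e))   [R5 at 2.1.2]
3. k(c, k(cons(s(cons(e, e)), s(e)), e))  →  k(c, s(e))   [R5 at 2]
4. k(c, s(e))  →  e   [R2 at ε]

e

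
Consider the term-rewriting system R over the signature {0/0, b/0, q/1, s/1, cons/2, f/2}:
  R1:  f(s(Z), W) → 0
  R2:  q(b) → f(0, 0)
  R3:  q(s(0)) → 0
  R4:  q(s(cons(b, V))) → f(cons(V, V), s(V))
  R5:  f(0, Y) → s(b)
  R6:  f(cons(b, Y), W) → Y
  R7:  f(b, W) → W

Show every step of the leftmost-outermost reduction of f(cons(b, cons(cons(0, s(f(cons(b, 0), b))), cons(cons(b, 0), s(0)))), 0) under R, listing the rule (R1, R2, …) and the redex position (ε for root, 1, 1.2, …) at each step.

cons(cons(0, s(0)), cons(cons(b, 0), s(0)))

1. f(cons(b, cons(cons(0, s(f(cons(b, 0), b))), cons(cons(b, 0), s(0)))), 0)  →  cons(cons(0, s(f(cons(b, 0), b))), cons(cons(b, 0), s(0)))   [R6 at ε]
2. cons(cons(0, s(f(cons(b, 0), b))), cons(cons(b, 0), s(0)))  →  cons(cons(0, s(0)), cons(cons(b, 0), s(0)))   [R6 at 1.2.1]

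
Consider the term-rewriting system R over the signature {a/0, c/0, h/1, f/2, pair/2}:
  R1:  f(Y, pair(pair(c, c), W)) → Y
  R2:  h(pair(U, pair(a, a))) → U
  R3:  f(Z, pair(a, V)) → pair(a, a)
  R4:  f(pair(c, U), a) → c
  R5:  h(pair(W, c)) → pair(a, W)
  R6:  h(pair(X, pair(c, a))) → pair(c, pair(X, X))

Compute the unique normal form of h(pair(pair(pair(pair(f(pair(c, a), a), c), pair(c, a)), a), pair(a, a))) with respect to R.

pair(pair(pair(c, c), pair(c, a)), a)

1. h(pair(pair(pair(pair(f(pair(c, a), a), c), pair(c, a)), a), pair(a, a)))  →  pair(pair(pair(f(pair(c, a), a), c), pair(c, a)), a)   [R2 at ε]
2. pair(pair(pair(f(pair(c, a), a), c), pair(c, a)), a)  →  pair(pair(pair(c, c), pair(c, a)), a)   [R4 at 1.1.1]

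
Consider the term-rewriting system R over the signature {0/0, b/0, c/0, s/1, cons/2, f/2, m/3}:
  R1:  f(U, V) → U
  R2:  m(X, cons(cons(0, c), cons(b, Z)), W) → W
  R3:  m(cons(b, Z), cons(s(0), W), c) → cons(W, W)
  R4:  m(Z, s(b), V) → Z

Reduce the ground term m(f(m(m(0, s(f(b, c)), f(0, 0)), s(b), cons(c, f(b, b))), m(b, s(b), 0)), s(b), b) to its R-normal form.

1. m(f(m(m(0, s(f(b, c)), f(0, 0)), s(b), cons(c, f(b, b))), m(b, s(b), 0)), s(b), b)  →  f(m(m(0, s(f(b, c)), f(0, 0)), s(b), cons(c, f(b, b))), m(b, s(b), 0))   [R4 at ε]
2. f(m(m(0, s(f(b, c)), f(0, 0)), s(b), cons(c, f(b, b))), m(b, s(b), 0))  →  m(m(0, s(f(b, c)), f(0, 0)), s(b), cons(c, f(b, b)))   [R1 at ε]
3. m(m(0, s(f(b, c)), f(0, 0)), s(b), cons(c, f(b, b)))  →  m(0, s(f(b, c)), f(0, 0))   [R4 at ε]
4. m(0, s(f(b, c)), f(0, 0))  →  m(0, s(b), f(0, 0))   [R1 at 2.1]
5. m(0, s(b), f(0, 0))  →  0   [R4 at ε]

0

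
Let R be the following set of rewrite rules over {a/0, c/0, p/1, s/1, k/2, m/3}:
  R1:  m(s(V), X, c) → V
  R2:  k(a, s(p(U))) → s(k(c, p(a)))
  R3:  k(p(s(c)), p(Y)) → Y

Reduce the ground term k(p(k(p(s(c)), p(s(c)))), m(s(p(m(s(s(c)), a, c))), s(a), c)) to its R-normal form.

1. k(p(k(p(s(c)), p(s(c)))), m(s(p(m(s(s(c)), a, c))), s(a), c))  →  k(p(s(c)), m(s(p(m(s(s(c)), a, c))), s(a), c))   [R3 at 1.1]
2. k(p(s(c)), m(s(p(m(s(s(c)), a, c))), s(a), c))  →  k(p(s(c)), p(m(s(s(c)), a, c)))   [R1 at 2]
3. k(p(s(c)), p(m(s(s(c)), a, c)))  →  m(s(s(c)), a, c)   [R3 at ε]
4. m(s(s(c)), a, c)  →  s(c)   [R1 at ε]

s(c)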